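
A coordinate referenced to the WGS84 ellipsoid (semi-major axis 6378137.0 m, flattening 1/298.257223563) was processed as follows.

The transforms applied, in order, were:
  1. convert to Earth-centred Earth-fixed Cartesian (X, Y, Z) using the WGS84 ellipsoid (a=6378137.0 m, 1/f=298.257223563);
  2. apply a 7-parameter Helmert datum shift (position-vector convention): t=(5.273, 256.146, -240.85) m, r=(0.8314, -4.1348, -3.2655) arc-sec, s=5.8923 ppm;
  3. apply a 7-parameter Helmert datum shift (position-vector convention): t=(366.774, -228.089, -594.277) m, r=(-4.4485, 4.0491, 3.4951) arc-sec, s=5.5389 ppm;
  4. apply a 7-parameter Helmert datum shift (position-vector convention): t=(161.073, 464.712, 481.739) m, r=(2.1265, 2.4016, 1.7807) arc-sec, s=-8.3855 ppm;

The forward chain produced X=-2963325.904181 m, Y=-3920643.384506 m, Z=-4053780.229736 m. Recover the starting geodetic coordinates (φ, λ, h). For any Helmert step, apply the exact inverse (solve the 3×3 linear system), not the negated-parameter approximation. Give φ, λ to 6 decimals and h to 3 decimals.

start: X=-2963325.9042, Y=-3920643.3845, Z=-4053780.2297 m
→ Helmert⁻¹: X=-2963498.4741, Y=-3921157.1911, Z=-4054290.0455
→ Helmert⁻¹: X=-2963835.6892, Y=-3920769.7348, Z=-4053816.0564
→ Helmert⁻¹: X=-2963842.6780, Y=-3921066.0379, Z=-4053476.1035
→ geod (Bowring, a=6378137.000): φ=-39.70080000°, λ=-127.08478700°, h=1557.1980 m

φ=-39.700800°, λ=-127.084787°, h=1557.198 m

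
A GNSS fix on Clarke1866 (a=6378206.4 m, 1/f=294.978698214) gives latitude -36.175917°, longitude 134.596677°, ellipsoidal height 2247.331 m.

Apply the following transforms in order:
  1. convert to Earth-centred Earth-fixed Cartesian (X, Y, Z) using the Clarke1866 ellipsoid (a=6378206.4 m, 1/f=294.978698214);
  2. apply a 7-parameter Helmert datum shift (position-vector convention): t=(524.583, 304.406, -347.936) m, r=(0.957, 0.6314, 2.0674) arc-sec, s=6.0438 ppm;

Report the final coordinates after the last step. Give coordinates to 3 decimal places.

start: φ=-36.175917°, λ=134.596677°, h=2247.331 m
→ ECEF (a=6378206.400, f=1/294.978698214): X=-3620395.7906, Y=3671728.1910, Z=-3745101.7844
→ Helmert 7p (PV): X=-3619941.3548, Y=3672035.8768, Z=-3745444.2368

X=-3619941.355 m, Y=3672035.877 m, Z=-3745444.237 m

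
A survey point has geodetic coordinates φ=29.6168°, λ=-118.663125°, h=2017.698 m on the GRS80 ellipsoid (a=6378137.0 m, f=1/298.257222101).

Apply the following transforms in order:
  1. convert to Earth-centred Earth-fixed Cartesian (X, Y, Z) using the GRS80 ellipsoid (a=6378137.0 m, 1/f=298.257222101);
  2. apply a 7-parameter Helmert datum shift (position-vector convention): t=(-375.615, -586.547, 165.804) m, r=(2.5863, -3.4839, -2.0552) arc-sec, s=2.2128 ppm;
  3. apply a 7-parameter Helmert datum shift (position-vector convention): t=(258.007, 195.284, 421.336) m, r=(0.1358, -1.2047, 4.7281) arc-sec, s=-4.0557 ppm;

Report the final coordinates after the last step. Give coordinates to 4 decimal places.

start: φ=29.616800°, λ=-118.663125°, h=2017.698 m
→ ECEF (a=6378137.000, f=1/298.257222101): X=-2662646.9806, Y=-4870863.7683, Z=3134513.6007
→ Helmert 7p (PV): X=-2663129.9638, Y=-4871473.8660, Z=3134580.2928
→ Helmert 7p (PV): X=-2662767.7977, Y=-4871321.9338, Z=3134970.1545

X=-2662767.7977 m, Y=-4871321.9338 m, Z=3134970.1545 m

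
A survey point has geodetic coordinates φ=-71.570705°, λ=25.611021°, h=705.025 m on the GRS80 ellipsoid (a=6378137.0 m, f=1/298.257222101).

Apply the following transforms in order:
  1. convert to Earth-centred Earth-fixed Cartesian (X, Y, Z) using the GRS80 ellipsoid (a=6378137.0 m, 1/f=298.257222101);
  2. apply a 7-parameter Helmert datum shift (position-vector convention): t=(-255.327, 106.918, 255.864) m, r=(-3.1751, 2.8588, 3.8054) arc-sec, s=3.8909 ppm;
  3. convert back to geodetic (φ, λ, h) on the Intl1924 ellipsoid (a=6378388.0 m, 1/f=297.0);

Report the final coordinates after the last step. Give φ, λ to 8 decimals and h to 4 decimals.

start: φ=-71.570705°, λ=25.611021°, h=705.025 m
→ ECEF (a=6378137.000, f=1/298.257222101): X=1823943.2383, Y=874318.5939, Z=-6029381.9685
→ Helmert 7p (PV): X=1823595.3110, Y=874369.7514, Z=-6029188.3026
→ geod (Bowring, a=6378388.000): φ=-71.57312807°, λ=25.61658875°, h=260.3149 m

φ=-71.57312807°, λ=25.61658875°, h=260.3149 m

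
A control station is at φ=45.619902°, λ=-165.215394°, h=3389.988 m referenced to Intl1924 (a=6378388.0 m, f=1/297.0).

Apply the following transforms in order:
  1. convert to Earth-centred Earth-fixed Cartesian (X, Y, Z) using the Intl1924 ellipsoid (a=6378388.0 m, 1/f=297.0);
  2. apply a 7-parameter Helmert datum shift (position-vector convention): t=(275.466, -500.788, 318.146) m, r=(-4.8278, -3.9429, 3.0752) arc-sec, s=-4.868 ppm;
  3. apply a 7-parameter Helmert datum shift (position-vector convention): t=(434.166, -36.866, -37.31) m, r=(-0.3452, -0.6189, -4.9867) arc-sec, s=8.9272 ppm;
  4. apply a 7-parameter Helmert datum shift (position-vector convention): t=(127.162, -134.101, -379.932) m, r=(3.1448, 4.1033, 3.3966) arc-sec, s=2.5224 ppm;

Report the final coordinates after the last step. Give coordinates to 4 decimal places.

X=-4322352.9894 m, Y=-1141651.2445 m, Z=4538237.1792 m

start: φ=45.619902°, λ=-165.215394°, h=3389.988 m
→ ECEF (a=6378388.000, f=1/297.0): X=-4323159.4602, Y=-1140985.4749, Z=4538304.8094
→ Helmert 7p (PV): X=-4322932.6907, Y=-1141438.9399, Z=4538544.9286
→ Helmert 7p (PV): X=-4322578.3304, Y=-1141373.8870, Z=4538537.0743
→ Helmert 7p (PV): X=-4322352.9894, Y=-1141651.2445, Z=4538237.1792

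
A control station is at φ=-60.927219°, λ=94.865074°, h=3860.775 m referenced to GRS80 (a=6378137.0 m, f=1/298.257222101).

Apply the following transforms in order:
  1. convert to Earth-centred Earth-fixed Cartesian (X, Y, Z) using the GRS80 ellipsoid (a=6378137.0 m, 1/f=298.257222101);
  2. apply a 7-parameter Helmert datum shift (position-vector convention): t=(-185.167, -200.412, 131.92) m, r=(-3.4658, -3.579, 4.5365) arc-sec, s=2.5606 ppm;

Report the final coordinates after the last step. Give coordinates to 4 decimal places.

start: φ=-60.927219°, λ=94.865074°, h=3860.775 m
→ ECEF (a=6378137.000, f=1/298.257222101): X=-263681.1300, Y=3097895.2103, Z=-5554780.6864
→ Helmert 7p (PV): X=-263838.7222, Y=3097603.5960, Z=-5554719.6183

X=-263838.7222 m, Y=3097603.5960 m, Z=-5554719.6183 m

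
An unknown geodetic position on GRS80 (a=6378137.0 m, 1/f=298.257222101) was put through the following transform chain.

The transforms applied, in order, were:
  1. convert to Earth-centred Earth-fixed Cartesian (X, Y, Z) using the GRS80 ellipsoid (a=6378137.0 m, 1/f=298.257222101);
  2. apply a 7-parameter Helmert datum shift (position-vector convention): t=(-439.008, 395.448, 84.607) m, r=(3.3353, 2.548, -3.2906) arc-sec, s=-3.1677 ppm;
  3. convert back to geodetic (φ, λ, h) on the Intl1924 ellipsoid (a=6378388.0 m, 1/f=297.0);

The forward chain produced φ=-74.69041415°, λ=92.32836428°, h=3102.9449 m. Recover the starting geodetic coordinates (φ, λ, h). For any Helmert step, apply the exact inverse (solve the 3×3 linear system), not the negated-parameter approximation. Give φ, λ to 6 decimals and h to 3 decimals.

φ=-74.694711°, λ=92.312519°, h=3261.893 m

start: φ=-74.690414°, λ=92.328364°, h=3102.945 m
→ ECEF (a=6378388.000, f=1/297.0): X=-68667.7954, Y=1688828.8875, Z=-6132872.6991
→ Helmert⁻¹: X=-68180.1768, Y=1688338.5297, Z=-6133004.8762
→ geod (Bowring, a=6378137.000): φ=-74.69471100°, λ=92.31251900°, h=3261.8930 m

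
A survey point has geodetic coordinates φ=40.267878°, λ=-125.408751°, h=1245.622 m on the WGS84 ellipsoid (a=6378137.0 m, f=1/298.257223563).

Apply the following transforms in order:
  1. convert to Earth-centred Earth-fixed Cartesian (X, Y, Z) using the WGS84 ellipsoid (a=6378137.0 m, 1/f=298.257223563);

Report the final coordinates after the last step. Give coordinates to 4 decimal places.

start: φ=40.267878°, λ=-125.408751°, h=1245.622 m
→ ECEF (a=6378137.000, f=1/298.257223563): X=-2824304.5059, Y=-3972897.3040, Z=4101531.4686

X=-2824304.5059 m, Y=-3972897.3040 m, Z=4101531.4686 m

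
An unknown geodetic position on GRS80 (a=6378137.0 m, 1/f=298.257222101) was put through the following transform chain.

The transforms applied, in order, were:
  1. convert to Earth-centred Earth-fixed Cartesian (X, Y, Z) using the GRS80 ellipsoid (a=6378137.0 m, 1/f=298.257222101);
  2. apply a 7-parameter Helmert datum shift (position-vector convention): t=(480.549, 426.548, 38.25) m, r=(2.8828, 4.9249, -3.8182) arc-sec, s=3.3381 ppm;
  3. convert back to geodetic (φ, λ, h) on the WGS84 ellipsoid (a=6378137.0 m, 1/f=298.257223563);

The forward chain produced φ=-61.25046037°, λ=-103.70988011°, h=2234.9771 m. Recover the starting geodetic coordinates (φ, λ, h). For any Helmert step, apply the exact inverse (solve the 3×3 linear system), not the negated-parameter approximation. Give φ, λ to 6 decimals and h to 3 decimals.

start: φ=-61.250460°, λ=-103.709880°, h=2234.977 m
→ ECEF (a=6378137.000, f=1/298.257223563): X=-729210.9567, Y=-2989103.3864, Z=-5570779.2839
→ Helmert⁻¹: X=-729500.7176, Y=-2989611.3173, Z=-5570774.5726
→ geod (Bowring, a=6378137.000): φ=-61.24601900°, λ=-103.71288000°, h=2501.2440 m

φ=-61.246019°, λ=-103.712880°, h=2501.244 m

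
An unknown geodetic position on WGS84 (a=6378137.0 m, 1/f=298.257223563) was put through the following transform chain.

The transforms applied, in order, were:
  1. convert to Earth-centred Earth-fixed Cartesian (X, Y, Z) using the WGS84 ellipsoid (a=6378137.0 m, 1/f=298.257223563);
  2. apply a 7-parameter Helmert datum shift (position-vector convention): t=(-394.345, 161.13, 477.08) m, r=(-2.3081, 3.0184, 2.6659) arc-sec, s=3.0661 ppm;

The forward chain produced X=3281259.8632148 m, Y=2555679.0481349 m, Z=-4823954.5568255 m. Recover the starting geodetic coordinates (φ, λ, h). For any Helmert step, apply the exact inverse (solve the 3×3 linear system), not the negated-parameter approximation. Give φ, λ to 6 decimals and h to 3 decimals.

φ=-49.423237°, λ=37.908160°, h=3992.430 m

start: X=3281259.8632, Y=2555679.0481, Z=-4823954.5568 m
→ Helmert⁻¹: X=3281747.7731, Y=2555521.6515, Z=-4824340.2246
→ geod (Bowring, a=6378137.000): φ=-49.42323700°, λ=37.90816000°, h=3992.4300 m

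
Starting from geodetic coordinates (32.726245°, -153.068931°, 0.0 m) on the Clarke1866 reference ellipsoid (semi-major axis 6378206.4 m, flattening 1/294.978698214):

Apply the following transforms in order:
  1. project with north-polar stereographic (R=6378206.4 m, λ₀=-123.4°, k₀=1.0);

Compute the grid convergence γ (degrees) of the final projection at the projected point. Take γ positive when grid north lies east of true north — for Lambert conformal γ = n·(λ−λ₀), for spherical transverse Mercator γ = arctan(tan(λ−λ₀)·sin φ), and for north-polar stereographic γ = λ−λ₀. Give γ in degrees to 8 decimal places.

start: φ=32.726245°, λ=-153.068931°, h=0.000 m
→ into stereo (λ₀=-123.4°): φ=32.72624500°, λ−λ₀=-29.66893100°
convergence γ = -29.66893100°

-29.66893100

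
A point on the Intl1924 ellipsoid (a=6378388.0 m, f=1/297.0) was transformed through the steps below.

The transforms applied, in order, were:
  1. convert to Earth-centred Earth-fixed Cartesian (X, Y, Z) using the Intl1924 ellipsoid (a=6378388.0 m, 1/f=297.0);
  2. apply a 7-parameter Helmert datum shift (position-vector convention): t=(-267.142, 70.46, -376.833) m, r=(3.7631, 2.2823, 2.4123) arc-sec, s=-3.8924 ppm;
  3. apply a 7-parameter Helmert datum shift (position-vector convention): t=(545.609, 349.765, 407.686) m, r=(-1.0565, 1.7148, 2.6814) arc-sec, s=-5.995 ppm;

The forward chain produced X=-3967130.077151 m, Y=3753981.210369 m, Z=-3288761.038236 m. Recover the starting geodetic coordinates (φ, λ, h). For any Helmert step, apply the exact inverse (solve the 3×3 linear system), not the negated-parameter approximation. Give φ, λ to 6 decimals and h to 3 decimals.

φ=-31.227050°, λ=136.584969°, h=2809.905 m

start: X=-3967130.0772, Y=3753981.2104, Z=-3288761.0382 m
→ Helmert⁻¹: X=-3967623.3298, Y=3753722.3743, Z=-3289202.2013
→ Helmert⁻¹: X=-3967291.3389, Y=3753652.9195, Z=-3288950.5492
→ geod (Bowring, a=6378388.000): φ=-31.22705000°, λ=136.58496900°, h=2809.9050 m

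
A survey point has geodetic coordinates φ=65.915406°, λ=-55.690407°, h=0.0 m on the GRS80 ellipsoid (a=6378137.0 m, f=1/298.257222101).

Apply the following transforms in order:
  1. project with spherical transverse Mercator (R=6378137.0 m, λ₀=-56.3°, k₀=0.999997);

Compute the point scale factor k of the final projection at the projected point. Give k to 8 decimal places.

1.00000643

start: φ=65.915406°, λ=-55.690407°, h=0.000 m
→ into tm (λ₀=-56.3°): φ=65.91540600°, λ−λ₀=0.60959300°
scale k = 1.00000643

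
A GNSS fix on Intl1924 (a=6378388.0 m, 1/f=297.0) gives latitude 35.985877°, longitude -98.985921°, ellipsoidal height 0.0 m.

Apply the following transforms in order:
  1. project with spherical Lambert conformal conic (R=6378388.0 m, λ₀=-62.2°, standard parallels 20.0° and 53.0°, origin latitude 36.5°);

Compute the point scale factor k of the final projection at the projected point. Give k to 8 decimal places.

start: φ=35.985877°, λ=-98.985921°, h=0.000 m
→ into lcc (λ₀=-62.2°): φ=35.98587700°, λ−λ₀=-36.78592100°
scale k = 0.95878396

0.95878396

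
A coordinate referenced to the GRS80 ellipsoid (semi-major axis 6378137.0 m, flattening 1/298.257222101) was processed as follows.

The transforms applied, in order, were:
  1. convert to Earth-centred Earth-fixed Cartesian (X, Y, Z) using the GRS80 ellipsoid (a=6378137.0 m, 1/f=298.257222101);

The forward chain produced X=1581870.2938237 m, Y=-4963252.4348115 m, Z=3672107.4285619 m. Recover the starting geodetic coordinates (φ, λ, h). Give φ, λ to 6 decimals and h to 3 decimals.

φ=35.362211°, λ=-72.322063°, h=2411.930 m

start: X=1581870.2938, Y=-4963252.4348, Z=3672107.4286 m
→ geod (Bowring, a=6378137.000): φ=35.36221100°, λ=-72.32206300°, h=2411.9300 m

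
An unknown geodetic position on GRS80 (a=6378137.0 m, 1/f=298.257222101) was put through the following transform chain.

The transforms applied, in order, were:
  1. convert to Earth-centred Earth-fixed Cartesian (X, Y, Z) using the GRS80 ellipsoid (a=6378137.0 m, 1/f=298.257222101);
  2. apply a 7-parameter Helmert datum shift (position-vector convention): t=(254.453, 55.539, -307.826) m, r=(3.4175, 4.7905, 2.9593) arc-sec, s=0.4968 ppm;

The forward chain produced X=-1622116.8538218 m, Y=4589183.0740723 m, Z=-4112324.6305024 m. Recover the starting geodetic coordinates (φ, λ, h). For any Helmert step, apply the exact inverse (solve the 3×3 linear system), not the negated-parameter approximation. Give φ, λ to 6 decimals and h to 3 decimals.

start: X=-1622116.8538, Y=4589183.0741, Z=-4112324.6305 m
→ Helmert⁻¹: X=-1622209.1567, Y=4589080.3973, Z=-4112128.4717
→ geod (Bowring, a=6378137.000): φ=-40.38210900°, λ=109.46816000°, h=2672.9940 m

φ=-40.382109°, λ=109.468160°, h=2672.994 m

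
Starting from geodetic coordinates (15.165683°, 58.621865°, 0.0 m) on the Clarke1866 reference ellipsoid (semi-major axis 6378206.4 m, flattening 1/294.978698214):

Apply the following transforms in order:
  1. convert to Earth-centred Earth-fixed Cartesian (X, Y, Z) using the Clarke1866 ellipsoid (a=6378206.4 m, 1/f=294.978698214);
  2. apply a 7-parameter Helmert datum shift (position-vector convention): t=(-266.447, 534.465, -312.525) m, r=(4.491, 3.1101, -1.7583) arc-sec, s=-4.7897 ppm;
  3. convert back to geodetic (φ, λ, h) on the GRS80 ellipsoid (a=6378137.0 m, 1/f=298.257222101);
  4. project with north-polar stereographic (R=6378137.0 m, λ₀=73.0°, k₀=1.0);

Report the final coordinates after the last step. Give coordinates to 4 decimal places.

start: φ=15.165683°, λ=58.621865°, h=0.000 m
→ ECEF (a=6378206.400, f=1/294.978698214): X=3206111.5684, Y=5256964.0184, Z=1657699.6081
→ Helmert 7p (PV): X=3205899.5728, Y=5257409.8809, Z=1657445.2603
→ geod (Bowring, a=6378137.000): φ=15.16174284°, λ=58.62570916°, h=247.5159 m
→ stereo (R=6378137.0, λ₀=73.0°): E=-2422886.2972, N=-9454128.3771

E=-2422886.2972 m, N=-9454128.3771 m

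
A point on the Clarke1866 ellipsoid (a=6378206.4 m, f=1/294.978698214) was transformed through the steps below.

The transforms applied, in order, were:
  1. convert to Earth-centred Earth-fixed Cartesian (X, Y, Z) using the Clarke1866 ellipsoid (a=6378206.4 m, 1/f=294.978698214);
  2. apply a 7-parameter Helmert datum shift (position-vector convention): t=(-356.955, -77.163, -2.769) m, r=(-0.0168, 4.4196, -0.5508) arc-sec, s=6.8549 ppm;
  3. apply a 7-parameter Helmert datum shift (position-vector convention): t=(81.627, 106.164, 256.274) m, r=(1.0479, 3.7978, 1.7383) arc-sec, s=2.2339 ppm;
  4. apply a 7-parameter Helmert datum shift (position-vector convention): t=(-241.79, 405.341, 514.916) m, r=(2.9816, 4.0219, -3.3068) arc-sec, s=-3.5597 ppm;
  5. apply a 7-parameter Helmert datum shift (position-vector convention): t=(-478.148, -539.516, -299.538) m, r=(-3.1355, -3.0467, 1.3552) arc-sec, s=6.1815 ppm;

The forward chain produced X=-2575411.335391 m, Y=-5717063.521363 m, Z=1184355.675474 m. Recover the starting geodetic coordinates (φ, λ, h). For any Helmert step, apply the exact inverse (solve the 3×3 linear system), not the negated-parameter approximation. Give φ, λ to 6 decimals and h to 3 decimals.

start: X=-2575411.3354, Y=-5717063.5214, Z=1184355.6755 m
→ Helmert⁻¹: X=-2574937.3315, Y=-5716489.7585, Z=1184599.0262
→ Helmert⁻¹: X=-2574636.1426, Y=-5716939.6094, Z=1184120.7627
→ Helmert⁻¹: X=-2574781.9953, Y=-5717005.2888, Z=1183843.4810
→ Helmert⁻¹: X=-2574417.4916, Y=-5716895.9081, Z=1183782.5076
→ geod (Bowring, a=6378206.400): φ=10.76309800°, λ=-114.24286500°, h=3126.5640 m

φ=10.763098°, λ=-114.242865°, h=3126.564 m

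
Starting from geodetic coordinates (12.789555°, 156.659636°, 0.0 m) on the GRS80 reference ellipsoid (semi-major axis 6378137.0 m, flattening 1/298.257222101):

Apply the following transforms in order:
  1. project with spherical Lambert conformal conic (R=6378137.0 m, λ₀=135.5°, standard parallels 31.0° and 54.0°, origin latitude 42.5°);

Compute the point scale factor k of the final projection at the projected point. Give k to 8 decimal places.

1.11106692

start: φ=12.789555°, λ=156.659636°, h=0.000 m
→ into lcc (λ₀=135.5°): φ=12.78955500°, λ−λ₀=21.15963600°
scale k = 1.11106692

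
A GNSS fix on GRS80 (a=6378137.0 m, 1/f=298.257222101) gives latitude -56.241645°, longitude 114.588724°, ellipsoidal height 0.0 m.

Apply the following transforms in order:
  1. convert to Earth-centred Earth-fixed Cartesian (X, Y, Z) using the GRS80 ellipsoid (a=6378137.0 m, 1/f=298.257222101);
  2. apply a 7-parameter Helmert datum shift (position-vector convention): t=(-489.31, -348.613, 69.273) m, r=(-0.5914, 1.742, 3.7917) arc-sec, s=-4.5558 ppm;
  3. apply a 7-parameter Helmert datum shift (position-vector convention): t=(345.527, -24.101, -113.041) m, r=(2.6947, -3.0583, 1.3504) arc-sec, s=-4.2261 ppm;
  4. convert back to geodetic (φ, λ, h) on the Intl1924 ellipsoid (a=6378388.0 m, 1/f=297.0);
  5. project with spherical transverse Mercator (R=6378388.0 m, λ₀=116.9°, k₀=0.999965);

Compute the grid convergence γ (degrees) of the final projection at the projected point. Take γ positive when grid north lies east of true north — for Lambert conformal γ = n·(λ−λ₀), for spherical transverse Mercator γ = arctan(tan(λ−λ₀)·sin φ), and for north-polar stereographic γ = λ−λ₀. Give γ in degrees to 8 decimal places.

1.91763885

start: φ=-56.241645°, λ=114.588724°, h=0.000 m
→ ECEF (a=6378137.000, f=1/298.257222101): X=-1478203.8627, Y=3230356.7648, Z=-5279440.6449
→ Helmert 7p (PV): X=-1478790.4078, Y=3229951.1246, Z=-5279344.0978
→ Helmert 7p (PV): X=-1478381.5006, Y=3229972.6625, Z=-5279414.5570
→ geod (Bowring, a=6378388.000): φ=-56.24432991°, λ=114.59390730°, h=-362.5982 m
→ into tm (λ₀=116.9°): φ=-56.24432991°, λ−λ₀=-2.30609270°
convergence γ = 1.91763885°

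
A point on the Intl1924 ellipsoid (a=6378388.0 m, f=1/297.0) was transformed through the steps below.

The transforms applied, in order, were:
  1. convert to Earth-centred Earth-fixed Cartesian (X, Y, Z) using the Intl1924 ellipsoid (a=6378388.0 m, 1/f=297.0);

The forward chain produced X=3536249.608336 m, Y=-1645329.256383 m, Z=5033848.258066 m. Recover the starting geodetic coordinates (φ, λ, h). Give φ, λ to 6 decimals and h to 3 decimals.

φ=52.417970°, λ=-24.951391°, h=3086.550 m

start: X=3536249.6083, Y=-1645329.2564, Z=5033848.2581 m
→ geod (Bowring, a=6378388.000): φ=52.41797000°, λ=-24.95139100°, h=3086.5500 m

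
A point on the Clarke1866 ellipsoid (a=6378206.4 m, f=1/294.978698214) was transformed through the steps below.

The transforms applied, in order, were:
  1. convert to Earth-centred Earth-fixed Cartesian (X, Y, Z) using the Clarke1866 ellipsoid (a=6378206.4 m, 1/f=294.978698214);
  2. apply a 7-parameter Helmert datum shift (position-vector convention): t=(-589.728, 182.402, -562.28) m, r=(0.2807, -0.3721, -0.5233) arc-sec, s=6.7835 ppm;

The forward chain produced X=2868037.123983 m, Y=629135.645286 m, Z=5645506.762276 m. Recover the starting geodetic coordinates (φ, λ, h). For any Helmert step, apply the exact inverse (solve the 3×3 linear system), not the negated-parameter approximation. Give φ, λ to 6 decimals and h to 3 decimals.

φ=62.677891°, λ=12.366803°, h=2960.105 m

start: X=2868037.1240, Y=629135.6453, Z=5645506.7623 m
→ Helmert⁻¹: X=2868615.9825, Y=628963.9381, Z=5646024.7115
→ geod (Bowring, a=6378206.400): φ=62.67789100°, λ=12.36680300°, h=2960.1050 m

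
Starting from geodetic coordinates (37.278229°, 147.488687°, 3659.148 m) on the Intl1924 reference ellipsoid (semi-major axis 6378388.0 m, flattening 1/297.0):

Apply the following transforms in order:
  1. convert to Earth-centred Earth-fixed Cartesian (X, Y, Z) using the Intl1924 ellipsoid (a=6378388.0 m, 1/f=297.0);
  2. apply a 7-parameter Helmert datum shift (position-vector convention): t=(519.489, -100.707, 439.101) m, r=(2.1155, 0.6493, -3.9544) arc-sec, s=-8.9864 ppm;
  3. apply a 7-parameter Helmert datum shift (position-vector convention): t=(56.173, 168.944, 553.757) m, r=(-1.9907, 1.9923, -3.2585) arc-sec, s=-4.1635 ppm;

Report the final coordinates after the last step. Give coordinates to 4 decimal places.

start: φ=37.278229°, λ=147.488687°, h=3659.148 m
→ ECEF (a=6378388.000, f=1/297.0): X=-4287674.6265, Y=2732740.3386, Z=3844286.2003
→ Helmert 7p (PV): X=-4287052.1152, Y=2732657.8468, Z=3844732.2794
→ Helmert 7p (PV): X=-4286897.7878, Y=2732920.2446, Z=3845285.0638

X=-4286897.7878 m, Y=2732920.2446 m, Z=3845285.0638 m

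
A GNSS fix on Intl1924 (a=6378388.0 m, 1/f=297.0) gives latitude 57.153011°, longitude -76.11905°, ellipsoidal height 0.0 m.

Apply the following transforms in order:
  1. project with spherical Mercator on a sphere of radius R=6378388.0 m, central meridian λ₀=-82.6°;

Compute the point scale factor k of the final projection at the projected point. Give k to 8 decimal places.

start: φ=57.153011°, λ=-76.119050°, h=0.000 m
→ into merc (λ₀=-82.6°): φ=57.15301100°, λ−λ₀=6.48095000°
scale k = 1.84366670

1.84366670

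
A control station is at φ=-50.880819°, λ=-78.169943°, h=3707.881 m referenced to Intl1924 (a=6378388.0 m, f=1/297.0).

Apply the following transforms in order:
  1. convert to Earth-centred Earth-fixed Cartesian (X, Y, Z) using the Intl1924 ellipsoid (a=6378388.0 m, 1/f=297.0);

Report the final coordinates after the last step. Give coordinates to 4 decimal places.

start: φ=-50.880819°, λ=-78.169943°, h=3707.881 m
→ ECEF (a=6378388.000, f=1/297.0): X=827184.4278, Y=-3949157.9067, Z=-4928162.3900

X=827184.4278 m, Y=-3949157.9067 m, Z=-4928162.3900 m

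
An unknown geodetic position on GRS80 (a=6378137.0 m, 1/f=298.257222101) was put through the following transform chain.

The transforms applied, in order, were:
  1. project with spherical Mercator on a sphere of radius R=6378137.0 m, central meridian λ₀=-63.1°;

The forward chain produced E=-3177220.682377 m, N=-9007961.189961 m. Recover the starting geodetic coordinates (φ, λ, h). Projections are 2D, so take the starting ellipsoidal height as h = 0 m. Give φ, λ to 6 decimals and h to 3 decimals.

start: E=-3177220.6824, N=-9007961.1900 m
→ merc⁻¹: φ=-62.62118400°, λ=-91.64145900°

φ=-62.621184°, λ=-91.641459°, h=0.000 m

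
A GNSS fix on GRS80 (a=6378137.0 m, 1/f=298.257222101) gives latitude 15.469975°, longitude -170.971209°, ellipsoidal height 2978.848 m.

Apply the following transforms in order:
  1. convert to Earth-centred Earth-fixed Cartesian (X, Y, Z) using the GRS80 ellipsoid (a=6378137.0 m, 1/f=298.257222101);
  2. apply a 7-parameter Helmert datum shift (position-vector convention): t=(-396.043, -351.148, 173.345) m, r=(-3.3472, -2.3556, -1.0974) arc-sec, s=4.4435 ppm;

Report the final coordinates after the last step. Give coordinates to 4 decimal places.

start: φ=15.469975°, λ=-170.971209°, h=2978.848 m
→ ECEF (a=6378137.000, f=1/298.257222101): X=-6075176.5388, Y=-965343.0283, Z=1691070.1700
→ Helmert 7p (PV): X=-6075624.0254, Y=-965638.7013, Z=1691197.3142

X=-6075624.0254 m, Y=-965638.7013 m, Z=1691197.3142 m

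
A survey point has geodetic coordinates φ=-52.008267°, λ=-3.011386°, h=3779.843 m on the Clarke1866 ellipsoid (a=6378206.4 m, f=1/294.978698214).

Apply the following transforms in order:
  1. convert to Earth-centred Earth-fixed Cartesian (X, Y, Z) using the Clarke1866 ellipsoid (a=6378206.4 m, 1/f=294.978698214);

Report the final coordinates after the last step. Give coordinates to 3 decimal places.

start: φ=-52.008267°, λ=-3.011386°, h=3779.843 m
→ ECEF (a=6378206.400, f=1/294.978698214): X=3931260.0662, Y=-206811.9963, Z=-5006144.6845

X=3931260.066 m, Y=-206811.996 m, Z=-5006144.685 m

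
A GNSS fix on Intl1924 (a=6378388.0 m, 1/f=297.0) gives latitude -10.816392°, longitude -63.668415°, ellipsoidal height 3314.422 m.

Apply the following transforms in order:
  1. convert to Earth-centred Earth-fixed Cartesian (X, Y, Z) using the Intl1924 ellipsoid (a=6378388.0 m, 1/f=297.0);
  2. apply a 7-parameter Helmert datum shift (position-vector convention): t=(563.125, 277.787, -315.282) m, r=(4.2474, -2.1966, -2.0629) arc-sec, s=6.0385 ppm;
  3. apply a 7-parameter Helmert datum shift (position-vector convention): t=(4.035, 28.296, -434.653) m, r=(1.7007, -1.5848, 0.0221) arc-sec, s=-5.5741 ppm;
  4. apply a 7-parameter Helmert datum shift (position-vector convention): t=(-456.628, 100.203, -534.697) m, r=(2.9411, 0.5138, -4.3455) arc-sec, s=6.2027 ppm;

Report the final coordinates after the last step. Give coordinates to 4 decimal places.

start: φ=-10.816392°, λ=-63.668415°, h=3314.422 m
→ ECEF (a=6378388.000, f=1/297.0): X=2780739.5396, Y=-5618599.0355, Z=-1189699.0143
→ Helmert 7p (PV): X=2781275.9326, Y=-5618358.4890, Z=-1190107.5656
→ Helmert 7p (PV): X=2781274.2104, Y=-5618288.7650, Z=-1190560.5399
→ Helmert 7p (PV): X=2780713.5037, Y=-5618265.0295, Z=-1191189.6605

X=2780713.5037 m, Y=-5618265.0295 m, Z=-1191189.6605 m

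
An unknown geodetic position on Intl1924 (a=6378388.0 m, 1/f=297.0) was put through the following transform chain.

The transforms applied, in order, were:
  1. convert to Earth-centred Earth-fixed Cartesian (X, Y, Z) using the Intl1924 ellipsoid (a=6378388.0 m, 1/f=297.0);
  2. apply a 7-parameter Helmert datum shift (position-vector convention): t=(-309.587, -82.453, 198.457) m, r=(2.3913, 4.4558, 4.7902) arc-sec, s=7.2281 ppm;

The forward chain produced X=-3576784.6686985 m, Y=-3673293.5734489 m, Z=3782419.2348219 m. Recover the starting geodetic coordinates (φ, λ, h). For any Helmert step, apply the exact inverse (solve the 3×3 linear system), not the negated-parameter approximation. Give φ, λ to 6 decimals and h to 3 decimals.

φ=36.602148°, λ=-134.237847°, h=97.438 m

start: X=-3576784.6687, Y=-3673293.5734, Z=3782419.2348 m
→ Helmert⁻¹: X=-3576616.2356, Y=-3673057.6607, Z=3782158.7596
→ geod (Bowring, a=6378388.000): φ=36.60214800°, λ=-134.23784700°, h=97.4380 m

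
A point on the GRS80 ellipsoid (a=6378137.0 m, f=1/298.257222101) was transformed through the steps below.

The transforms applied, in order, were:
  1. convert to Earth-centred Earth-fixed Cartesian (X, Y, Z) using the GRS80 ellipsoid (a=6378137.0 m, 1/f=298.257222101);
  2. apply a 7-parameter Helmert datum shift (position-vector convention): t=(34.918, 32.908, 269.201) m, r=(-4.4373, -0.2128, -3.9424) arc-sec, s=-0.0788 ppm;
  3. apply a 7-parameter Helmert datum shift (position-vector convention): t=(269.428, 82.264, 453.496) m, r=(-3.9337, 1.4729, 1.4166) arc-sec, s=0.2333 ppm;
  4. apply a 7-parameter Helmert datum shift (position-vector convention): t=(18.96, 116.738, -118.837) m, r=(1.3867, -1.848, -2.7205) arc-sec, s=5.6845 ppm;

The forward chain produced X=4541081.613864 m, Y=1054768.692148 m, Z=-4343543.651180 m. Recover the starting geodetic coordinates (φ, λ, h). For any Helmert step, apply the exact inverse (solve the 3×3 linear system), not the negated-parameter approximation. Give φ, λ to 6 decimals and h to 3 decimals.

φ=-43.172745°, λ=13.077745°, h=3773.690 m

start: X=4541081.6139, Y=1054768.6921, Z=-4343543.6512 m
→ Helmert⁻¹: X=4540984.0153, Y=1054676.6511, Z=-4343447.8989
→ Helmert⁻¹: X=4540751.7898, Y=1054645.7977, Z=-4343847.8435
→ Helmert⁻¹: X=4540692.5873, Y=1054793.2135, Z=-4344099.3800
→ geod (Bowring, a=6378137.000): φ=-43.17274500°, λ=13.07774500°, h=3773.6900 m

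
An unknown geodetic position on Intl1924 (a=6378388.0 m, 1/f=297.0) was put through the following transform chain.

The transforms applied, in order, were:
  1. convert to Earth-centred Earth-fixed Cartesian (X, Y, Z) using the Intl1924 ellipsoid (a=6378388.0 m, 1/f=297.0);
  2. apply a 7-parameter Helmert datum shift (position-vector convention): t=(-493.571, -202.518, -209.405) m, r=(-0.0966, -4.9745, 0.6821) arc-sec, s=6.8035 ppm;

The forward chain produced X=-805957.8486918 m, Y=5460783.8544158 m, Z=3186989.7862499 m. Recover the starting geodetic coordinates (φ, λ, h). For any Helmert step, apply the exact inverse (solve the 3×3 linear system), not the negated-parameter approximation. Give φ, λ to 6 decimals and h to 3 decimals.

φ=30.169292°, λ=98.389330°, h=1076.846 m

start: X=-805957.8487, Y=5460783.8544, Z=3186989.7862 m
→ Helmert⁻¹: X=-805363.8730, Y=5460950.3895, Z=3187199.4878
→ geod (Bowring, a=6378388.000): φ=30.16929200°, λ=98.38933000°, h=1076.8460 m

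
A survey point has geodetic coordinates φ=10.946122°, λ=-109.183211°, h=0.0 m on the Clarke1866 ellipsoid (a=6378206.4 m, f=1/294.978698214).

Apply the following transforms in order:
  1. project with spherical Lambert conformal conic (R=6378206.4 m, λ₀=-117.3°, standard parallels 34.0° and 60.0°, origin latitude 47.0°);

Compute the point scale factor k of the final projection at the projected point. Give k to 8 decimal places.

1.16779534

start: φ=10.946122°, λ=-109.183211°, h=0.000 m
→ into lcc (λ₀=-117.3°): φ=10.94612200°, λ−λ₀=8.11678900°
scale k = 1.16779534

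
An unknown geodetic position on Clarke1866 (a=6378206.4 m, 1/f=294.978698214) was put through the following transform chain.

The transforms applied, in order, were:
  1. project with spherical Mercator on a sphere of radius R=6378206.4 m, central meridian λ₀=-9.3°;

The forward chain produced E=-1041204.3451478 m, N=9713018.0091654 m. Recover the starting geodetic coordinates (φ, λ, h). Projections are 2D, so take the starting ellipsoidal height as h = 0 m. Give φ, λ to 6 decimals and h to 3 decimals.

φ=65.393947°, λ=-18.653196°, h=0.000 m

start: E=-1041204.3451, N=9713018.0092 m
→ merc⁻¹: φ=65.39394700°, λ=-18.65319600°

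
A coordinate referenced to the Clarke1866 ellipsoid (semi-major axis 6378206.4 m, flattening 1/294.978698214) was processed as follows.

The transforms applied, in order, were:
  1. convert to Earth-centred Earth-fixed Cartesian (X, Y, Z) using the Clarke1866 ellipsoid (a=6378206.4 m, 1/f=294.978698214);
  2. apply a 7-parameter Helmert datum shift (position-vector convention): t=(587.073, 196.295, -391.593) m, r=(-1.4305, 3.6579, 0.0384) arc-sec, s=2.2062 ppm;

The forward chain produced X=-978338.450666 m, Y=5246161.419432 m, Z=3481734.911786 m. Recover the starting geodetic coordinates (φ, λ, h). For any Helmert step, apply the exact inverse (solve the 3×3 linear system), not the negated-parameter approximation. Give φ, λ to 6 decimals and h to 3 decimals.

φ=33.303330°, λ=100.570821°, h=359.083 m

start: X=-978338.4507, Y=5246161.4194, Z=3481734.9118 m
→ Helmert⁻¹: X=-978984.1396, Y=5245929.5835, Z=3482137.8431
→ geod (Bowring, a=6378206.400): φ=33.30333000°, λ=100.57082100°, h=359.0830 m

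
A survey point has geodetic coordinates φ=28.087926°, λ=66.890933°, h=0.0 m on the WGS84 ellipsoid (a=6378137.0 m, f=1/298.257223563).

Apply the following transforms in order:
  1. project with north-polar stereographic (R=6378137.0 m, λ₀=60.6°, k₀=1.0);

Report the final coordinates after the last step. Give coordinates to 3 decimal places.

E=838420.564 m, N=-7605352.664 m

start: φ=28.087926°, λ=66.890933°, h=0.000 m
→ stereo (R=6378137.0, λ₀=60.6°): E=838420.5636, N=-7605352.6642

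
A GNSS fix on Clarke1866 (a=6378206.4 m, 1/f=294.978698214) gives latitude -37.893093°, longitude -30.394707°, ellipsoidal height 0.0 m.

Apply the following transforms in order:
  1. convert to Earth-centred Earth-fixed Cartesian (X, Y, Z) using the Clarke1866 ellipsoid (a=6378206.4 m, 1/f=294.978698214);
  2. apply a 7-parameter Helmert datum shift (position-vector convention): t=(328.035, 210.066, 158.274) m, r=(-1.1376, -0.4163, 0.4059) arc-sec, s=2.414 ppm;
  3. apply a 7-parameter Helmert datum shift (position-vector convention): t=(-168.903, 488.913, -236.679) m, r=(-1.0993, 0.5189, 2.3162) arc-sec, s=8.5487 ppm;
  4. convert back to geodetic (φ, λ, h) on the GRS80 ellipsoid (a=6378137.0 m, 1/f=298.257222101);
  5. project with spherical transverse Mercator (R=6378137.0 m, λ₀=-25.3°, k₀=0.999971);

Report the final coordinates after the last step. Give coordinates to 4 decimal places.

start: φ=-37.893093°, λ=-30.394707°, h=0.000 m
→ ECEF (a=6378206.400, f=1/294.978698214): X=4347176.6290, Y=-2549933.5819, Z=-3895892.2368
→ Helmert 7p (PV): X=4347528.0390, Y=-2549742.6036, Z=-3895720.5301
→ Helmert 7p (PV): X=4347415.1331, Y=-2549247.4303, Z=-3895987.8605
→ geod (Bowring, a=6378137.000): φ=-37.89247911°, λ=-30.38660647°, h=-73.0044 m
→ tm (R=6378137.0, λ₀=-25.3°): E=-446986.0763, N=-4230253.2985

E=-446986.0763 m, N=-4230253.2985 m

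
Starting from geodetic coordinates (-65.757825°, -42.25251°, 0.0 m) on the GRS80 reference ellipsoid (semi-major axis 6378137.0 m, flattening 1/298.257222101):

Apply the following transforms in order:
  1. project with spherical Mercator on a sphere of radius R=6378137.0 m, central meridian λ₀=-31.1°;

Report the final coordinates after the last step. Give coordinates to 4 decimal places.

E=-1241491.7343 m, N=-9810877.6193 m

start: φ=-65.757825°, λ=-42.252510°, h=0.000 m
→ merc (R=6378137.0, λ₀=-31.1°): E=-1241491.7343, N=-9810877.6193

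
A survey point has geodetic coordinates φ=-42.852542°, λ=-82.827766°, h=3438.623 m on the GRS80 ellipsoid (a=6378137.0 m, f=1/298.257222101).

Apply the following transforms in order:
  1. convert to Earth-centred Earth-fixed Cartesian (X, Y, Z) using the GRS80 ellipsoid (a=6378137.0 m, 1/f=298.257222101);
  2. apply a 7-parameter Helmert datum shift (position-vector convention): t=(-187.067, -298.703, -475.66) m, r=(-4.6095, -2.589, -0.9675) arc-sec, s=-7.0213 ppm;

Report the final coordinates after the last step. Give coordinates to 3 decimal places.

X=584853.614 m, Y=-4649332.525 m, Z=-4318179.634 m

start: φ=-42.852542°, λ=-82.827766°, h=3438.623 m
→ ECEF (a=6378137.000, f=1/298.257222101): X=585012.3982, Y=-4648967.2276, Z=-4317845.5262
→ Helmert 7p (PV): X=584853.6140, Y=-4649332.5251, Z=-4318179.6344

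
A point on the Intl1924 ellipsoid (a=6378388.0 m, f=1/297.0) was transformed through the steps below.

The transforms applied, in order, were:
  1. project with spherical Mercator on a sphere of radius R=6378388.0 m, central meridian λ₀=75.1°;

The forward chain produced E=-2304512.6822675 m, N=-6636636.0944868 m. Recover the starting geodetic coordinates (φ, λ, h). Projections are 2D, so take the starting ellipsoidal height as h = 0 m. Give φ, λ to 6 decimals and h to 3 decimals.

φ=-51.085180°, λ=54.399025°, h=0.000 m

start: E=-2304512.6823, N=-6636636.0945 m
→ merc⁻¹: φ=-51.08518000°, λ=54.39902500°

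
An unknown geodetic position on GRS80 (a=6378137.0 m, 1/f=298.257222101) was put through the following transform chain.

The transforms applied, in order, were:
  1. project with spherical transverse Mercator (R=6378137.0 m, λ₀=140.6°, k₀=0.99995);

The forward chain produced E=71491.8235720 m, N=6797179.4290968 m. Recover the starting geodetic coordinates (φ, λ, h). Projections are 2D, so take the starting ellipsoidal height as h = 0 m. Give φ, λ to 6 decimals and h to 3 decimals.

start: E=71491.8236, N=6797179.4291 m
→ tm⁻¹: φ=61.05664500°, λ=141.92718600°

φ=61.056645°, λ=141.927186°, h=0.000 m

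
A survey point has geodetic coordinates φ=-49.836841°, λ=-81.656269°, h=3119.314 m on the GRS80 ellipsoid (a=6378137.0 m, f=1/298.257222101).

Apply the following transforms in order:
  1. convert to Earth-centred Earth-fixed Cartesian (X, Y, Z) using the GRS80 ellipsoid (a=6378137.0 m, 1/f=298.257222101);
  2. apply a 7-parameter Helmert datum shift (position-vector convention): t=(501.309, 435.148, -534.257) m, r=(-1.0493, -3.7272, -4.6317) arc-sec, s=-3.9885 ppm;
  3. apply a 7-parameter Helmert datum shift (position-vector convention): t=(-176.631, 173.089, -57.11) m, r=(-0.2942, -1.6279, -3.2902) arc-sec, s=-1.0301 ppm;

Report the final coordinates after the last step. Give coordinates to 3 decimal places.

start: φ=-49.836841°, λ=-81.656269°, h=3119.314 m
→ ECEF (a=6378137.000, f=1/298.257222101): X=598404.8365, Y=-4080112.6219, Z=-4853487.9138
→ Helmert 7p (PV): X=598899.8418, Y=-4079699.3279, Z=-4853971.2435
→ Helmert 7p (PV): X=598695.8261, Y=-4079538.5129, Z=-4854012.8078

X=598695.826 m, Y=-4079538.513 m, Z=-4854012.808 m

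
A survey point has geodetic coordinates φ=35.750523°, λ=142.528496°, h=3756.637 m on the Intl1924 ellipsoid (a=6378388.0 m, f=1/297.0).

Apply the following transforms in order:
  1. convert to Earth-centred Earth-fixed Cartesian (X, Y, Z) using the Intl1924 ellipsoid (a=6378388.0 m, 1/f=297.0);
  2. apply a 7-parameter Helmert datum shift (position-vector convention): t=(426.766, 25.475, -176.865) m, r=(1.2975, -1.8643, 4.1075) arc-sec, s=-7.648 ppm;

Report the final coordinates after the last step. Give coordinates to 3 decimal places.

start: φ=35.750523°, λ=142.528496°, h=3756.637 m
→ ECEF (a=6378388.000, f=1/297.0): X=-4115501.9057, Y=3154684.9199, Z=3708014.8727
→ Helmert 7p (PV): X=-4115139.9996, Y=3154580.9886, Z=3707792.2959

X=-4115140.000 m, Y=3154580.989 m, Z=3707792.296 m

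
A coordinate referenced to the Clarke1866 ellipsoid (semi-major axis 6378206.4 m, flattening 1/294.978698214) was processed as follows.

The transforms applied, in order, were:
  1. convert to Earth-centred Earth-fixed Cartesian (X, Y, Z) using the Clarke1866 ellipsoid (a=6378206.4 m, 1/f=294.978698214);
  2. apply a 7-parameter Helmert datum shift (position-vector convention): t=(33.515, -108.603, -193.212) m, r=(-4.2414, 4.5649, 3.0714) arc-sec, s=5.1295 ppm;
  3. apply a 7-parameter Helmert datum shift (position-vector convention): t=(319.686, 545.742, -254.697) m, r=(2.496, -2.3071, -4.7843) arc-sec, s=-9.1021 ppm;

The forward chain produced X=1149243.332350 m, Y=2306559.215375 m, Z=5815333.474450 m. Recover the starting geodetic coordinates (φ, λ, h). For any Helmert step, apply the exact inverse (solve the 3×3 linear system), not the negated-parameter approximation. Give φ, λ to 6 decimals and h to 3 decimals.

φ=66.250559°, λ=63.519165°, h=841.686 m

start: X=1149243.3323, Y=2306559.2154, Z=5815333.4744 m
→ Helmert⁻¹: X=1148945.6618, Y=2306131.4871, Z=5815600.3485
→ Helmert⁻¹: X=1148811.8807, Y=2306091.5635, Z=5815836.5731
→ geod (Bowring, a=6378206.400): φ=66.25055900°, λ=63.51916500°, h=841.6860 m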